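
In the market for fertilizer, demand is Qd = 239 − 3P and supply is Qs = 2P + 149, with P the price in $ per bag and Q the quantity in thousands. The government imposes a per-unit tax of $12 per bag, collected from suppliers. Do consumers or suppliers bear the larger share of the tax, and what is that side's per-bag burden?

Before the tax: set 239 − 3P = 2P + 149 → P* = $18, Q* = 185.
With the tax collected from suppliers, supply shifts: Qs = 2(P − 12) + 149.
New equilibrium: consumers pay $22.8, suppliers receive $10.8, Q = 170.6. (Wedge: Pb − Ps = 12.)
Per-bag burden: consumers $4.8, suppliers $7.2.
Suppliers take the larger share because supply is less price-elastic here (demand slope 3 vs supply slope 2).
The less price-elastic side of the market bears the larger share of a per-unit tax.

Suppliers bear the larger share: $7.2 per bag.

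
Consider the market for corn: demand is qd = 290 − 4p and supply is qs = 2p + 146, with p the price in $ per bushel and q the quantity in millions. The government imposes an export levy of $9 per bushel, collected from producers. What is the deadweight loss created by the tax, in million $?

Without the tax, 290 − 4p = 2p + 146 gives 6p = 144, so p* = $24 and q* = 194.
With the tax collected from producers, supply shifts: qs = 2(p − 9) + 146.
New equilibrium: consumers pay $27, producers receive $18, q = 182. (Wedge: pb − ps = 9.)
Quantity falls by |ΔQ| = |194 − 182| = 12.
DWL = ½ · t · |ΔQ| = ½ · 9 · 12 = $54.

Deadweight loss = $54 million.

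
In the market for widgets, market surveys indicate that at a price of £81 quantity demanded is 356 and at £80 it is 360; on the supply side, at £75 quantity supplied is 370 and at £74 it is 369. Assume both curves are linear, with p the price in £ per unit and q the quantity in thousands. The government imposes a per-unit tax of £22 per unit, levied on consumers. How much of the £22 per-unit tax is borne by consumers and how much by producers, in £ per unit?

Demand slope: (360 − 356)/(80 − 81) = -4, so qd = 680 − 4p.
Supply slope: (369 − 370)/(74 − 75) = 1, so qs = p + 295.
Without the tax, 680 − 4p = p + 295 gives 5p = 385, so p* = £77 and q* = 372.
With the tax collected from consumers, demand (in seller-price terms) shifts: qd = 680 − 4(p + 22).
New equilibrium: consumers pay £81.4, producers receive £59.4, q = 354.4. (Wedge: pb − ps = 22.)
Burden on consumers: £4.4; on producers: £17.6. (They sum to £22.)

Consumers bear £4.4 per unit; producers bear £17.6 per unit.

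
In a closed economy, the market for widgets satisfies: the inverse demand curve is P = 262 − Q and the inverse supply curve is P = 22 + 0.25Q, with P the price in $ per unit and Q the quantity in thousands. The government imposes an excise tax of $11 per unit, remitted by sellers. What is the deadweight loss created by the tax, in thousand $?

Deadweight loss = $48.4 thousand.

Inverting to Q(P) form: Qd = 262 − P; Qs = 4P − 88.
Before the tax: set 262 − P = 4P − 88 → P* = $70, Q* = 192.
With the tax collected from sellers, supply shifts: Qs = 4(P − 11) − 88.
Solving gives Q = 183.2 with consumers paying $78.8 and sellers receiving $67.8 (the $11 wedge).
Quantity falls by |ΔQ| = |192 − 183.2| = 8.8.
DWL = ½ · t · |ΔQ| = ½ · 11 · 8.8 = $48.4.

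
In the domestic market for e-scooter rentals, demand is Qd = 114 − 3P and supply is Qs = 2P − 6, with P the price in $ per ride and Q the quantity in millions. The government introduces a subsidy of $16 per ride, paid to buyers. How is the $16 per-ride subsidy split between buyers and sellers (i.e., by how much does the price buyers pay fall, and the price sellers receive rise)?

Without the subsidy, 114 − 3P = 2P − 6 gives 5P = 120, so P* = $24 and Q* = 42.
With a per-unit subsidy paid to buyers, each effectively pays P − 16, so demand becomes Qd = 114 − 3(P − 16).
New equilibrium: buyers pay $17.6, sellers receive $33.6, Q = 61.2. (Wedge: Pb − Ps = −16.)
Gain to buyers: $6.4; to sellers: $9.6. (They sum to $16.)

Buyers gain $6.4 per ride; sellers gain $9.6 per ride.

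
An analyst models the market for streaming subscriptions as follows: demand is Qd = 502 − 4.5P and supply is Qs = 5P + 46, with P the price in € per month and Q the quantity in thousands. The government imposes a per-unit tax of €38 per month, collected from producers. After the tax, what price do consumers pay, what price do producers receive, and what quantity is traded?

Consumers pay €68; producers receive €30; quantity = 196.

Without the tax, 502 − 4.5P = 5P + 46 gives 9.5P = 456, so P* = €48 and Q* = 286.
With the tax collected from producers, supply shifts: Qs = 5(P − 38) + 46.
New equilibrium: consumers pay €68, producers receive €30, Q = 196. (Wedge: Pb − Ps = 38.)
The less price-elastic side of the market bears the larger share of a per-unit tax.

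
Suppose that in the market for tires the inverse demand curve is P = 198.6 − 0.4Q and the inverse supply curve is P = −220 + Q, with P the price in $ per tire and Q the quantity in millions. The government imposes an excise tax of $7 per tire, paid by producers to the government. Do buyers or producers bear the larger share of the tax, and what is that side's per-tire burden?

Producers bear the larger share: $5 per tire.

Rewrite in direct form: Qd = 496.5 − 2.5P and Qs = P + 220.
Before the tax: set 496.5 − 2.5P = P + 220 → P* = $79, Q* = 299.
With the tax collected from producers, supply shifts: Qs = (P − 7) + 220.
New equilibrium: buyers pay $81, producers receive $74, Q = 294. (Wedge: Pb − Ps = 7.)
Per-tire burden: buyers $2, producers $5.
Producers take the larger share because supply is less price-elastic here (demand slope 2.5 vs supply slope 1).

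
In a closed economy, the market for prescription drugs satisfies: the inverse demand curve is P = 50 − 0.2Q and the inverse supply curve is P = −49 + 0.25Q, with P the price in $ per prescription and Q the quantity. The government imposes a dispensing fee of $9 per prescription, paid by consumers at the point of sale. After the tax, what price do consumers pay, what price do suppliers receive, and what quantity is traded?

Rewrite in direct form: Qd = 250 − 5P and Qs = 4P + 196.
Without the tax, 250 − 5P = 4P + 196 gives 9P = 54, so P* = $6 and Q* = 220.
With the tax collected from consumers, demand (in seller-price terms) shifts: Qd = 250 − 5(P + 9).
Solving gives Q = 200 with consumers paying $10 and suppliers receiving $1 (the $9 wedge).
The less price-elastic side of the market bears the larger share of a per-unit tax.

Consumers pay $10; suppliers receive $1; quantity = 200.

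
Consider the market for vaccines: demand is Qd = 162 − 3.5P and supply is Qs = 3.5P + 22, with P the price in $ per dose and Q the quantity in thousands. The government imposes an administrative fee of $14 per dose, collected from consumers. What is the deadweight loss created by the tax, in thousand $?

Deadweight loss = $171.5 thousand.

Before the tax: set 162 − 3.5P = 3.5P + 22 → P* = $20, Q* = 92.
With the tax collected from consumers, demand (in seller-price terms) shifts: Qd = 162 − 3.5(P + 14).
Solving gives Q = 67.5 with consumers paying $27 and suppliers receiving $13 (the $14 wedge).
Quantity falls by |ΔQ| = |92 − 67.5| = 24.5.
DWL = ½ · t · |ΔQ| = ½ · 14 · 24.5 = $171.5.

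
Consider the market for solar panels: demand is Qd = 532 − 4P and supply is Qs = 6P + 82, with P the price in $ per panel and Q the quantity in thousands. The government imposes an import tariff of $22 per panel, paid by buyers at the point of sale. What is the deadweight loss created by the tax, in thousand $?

Deadweight loss = $580.8 thousand.

Before the tax: set 532 − 4P = 6P + 82 → P* = $45, Q* = 352.
With the tax collected from buyers, demand (in seller-price terms) shifts: Qd = 532 − 4(P + 22).
Solving gives Q = 299.2 with buyers paying $58.2 and producers receiving $36.2 (the $22 wedge).
Quantity falls by |ΔQ| = |352 − 299.2| = 52.8.
DWL = ½ · t · |ΔQ| = ½ · 22 · 52.8 = $580.8.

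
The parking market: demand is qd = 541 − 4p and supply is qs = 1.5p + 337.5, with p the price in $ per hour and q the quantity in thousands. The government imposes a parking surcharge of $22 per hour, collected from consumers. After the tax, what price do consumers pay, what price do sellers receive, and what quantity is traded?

Consumers pay $43; sellers receive $21; quantity = 369.

Without the tax, 541 − 4p = 1.5p + 337.5 gives 5.5p = 203.5, so p* = $37 and q* = 393.
With the tax collected from consumers, demand (in seller-price terms) shifts: qd = 541 − 4(p + 22).
Solving gives q = 369 with consumers paying $43 and sellers receiving $21 (the $22 wedge).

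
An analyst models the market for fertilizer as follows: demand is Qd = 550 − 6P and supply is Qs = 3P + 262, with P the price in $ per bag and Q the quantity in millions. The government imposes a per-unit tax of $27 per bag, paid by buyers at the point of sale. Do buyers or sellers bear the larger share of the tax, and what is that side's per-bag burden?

Before the tax: set 550 − 6P = 3P + 262 → P* = $32, Q* = 358.
With the tax collected from buyers, demand (in seller-price terms) shifts: Qd = 550 − 6(P + 27).
New equilibrium: buyers pay $41, sellers receive $14, Q = 304. (Wedge: Pb − Ps = 27.)
Per-bag burden: buyers $9, sellers $18.
Sellers take the larger share because supply is less price-elastic here (demand slope 6 vs supply slope 3).
The less price-elastic side of the market bears the larger share of a per-unit tax.

Sellers bear the larger share: $18 per bag.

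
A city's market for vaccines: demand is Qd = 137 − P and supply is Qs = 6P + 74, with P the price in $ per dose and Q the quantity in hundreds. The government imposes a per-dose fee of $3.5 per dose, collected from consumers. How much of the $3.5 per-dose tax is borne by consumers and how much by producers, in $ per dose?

Consumers bear $3 per dose; producers bear $0.5 per dose.

Without the tax, 137 − P = 6P + 74 gives 7P = 63, so P* = $9 and Q* = 128.
With the tax collected from consumers, demand (in seller-price terms) shifts: Qd = 137 − (P + 3.5).
Solving gives Q = 125 with consumers paying $12 and producers receiving $8.5 (the $3.5 wedge).
Burden on consumers: $3; on producers: $0.5. (They sum to $3.5.)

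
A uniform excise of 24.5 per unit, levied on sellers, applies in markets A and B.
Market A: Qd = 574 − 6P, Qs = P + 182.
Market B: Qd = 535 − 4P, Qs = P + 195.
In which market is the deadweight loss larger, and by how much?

Market A: pre-tax P* = 56, Q* = 238; post-tax Q = 217; deadweight loss = 257.25.
Market B: pre-tax P* = 68, Q* = 263; post-tax Q = 243.4; deadweight loss = 240.1.
Difference: 257.25 vs 240.1 → market A is larger by 17.15.

Market A, by 17.15.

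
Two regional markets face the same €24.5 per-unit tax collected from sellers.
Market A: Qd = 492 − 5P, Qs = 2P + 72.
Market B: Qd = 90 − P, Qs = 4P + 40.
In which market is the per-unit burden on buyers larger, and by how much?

Market B, by €12.6.

Market A: pre-tax P* = €60, Q* = 192; post-tax Q = 157; per-unit burden on buyers = €7.
Market B: pre-tax P* = €10, Q* = 80; post-tax Q = 60.4; per-unit burden on buyers = €19.6.
Difference: €7 vs €19.6 → market B is larger by €12.6.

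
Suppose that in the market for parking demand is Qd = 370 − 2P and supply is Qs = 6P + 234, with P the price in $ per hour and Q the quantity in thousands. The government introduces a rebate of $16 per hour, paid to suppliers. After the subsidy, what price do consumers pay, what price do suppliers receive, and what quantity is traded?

Without the subsidy, 370 − 2P = 6P + 234 gives 8P = 136, so P* = $17 and Q* = 336.
With a per-unit subsidy paid to suppliers, each receives P + 16 per unit sold, so supply becomes Qs = 6(P + 16) + 234.
Solving gives Q = 360 with consumers paying $5 and suppliers receiving $21 (the $16 wedge).

Consumers pay $5; suppliers receive $21; quantity = 360.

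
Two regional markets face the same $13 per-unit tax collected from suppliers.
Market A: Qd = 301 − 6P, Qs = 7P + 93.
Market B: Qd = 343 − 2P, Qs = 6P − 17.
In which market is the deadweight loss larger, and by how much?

Market A: pre-tax P* = $16, Q* = 205; post-tax Q = 163; deadweight loss = $273.
Market B: pre-tax P* = $45, Q* = 253; post-tax Q = 233.5; deadweight loss = $126.75.
Difference: $273 vs $126.75 → market A is larger by $146.25.

Market A, by $146.25.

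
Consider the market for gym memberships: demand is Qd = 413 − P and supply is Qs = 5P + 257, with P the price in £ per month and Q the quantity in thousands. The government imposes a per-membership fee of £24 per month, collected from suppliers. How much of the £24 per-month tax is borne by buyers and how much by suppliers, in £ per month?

Buyers bear £20 per month; suppliers bear £4 per month.

Without the tax, 413 − P = 5P + 257 gives 6P = 156, so P* = £26 and Q* = 387.
With the tax collected from suppliers, supply shifts: Qs = 5(P − 24) + 257.
Solving gives Q = 367 with buyers paying £46 and suppliers receiving £22 (the £24 wedge).
Burden on buyers: £20; on suppliers: £4. (They sum to £24.)
The less price-elastic side of the market bears the larger share of a per-unit tax.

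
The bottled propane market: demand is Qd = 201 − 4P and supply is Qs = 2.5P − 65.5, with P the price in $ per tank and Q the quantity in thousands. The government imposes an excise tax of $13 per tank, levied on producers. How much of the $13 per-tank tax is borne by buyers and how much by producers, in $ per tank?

Without the tax, 201 − 4P = 2.5P − 65.5 gives 6.5P = 266.5, so P* = $41 and Q* = 37.
With the tax collected from producers, supply shifts: Qs = 2.5(P − 13) − 65.5.
New equilibrium: buyers pay $46, producers receive $33, Q = 17. (Wedge: Pb − Ps = 13.)
Burden on buyers: $5; on producers: $8. (They sum to $13.)
The less price-elastic side of the market bears the larger share of a per-unit tax.

Buyers bear $5 per tank; producers bear $8 per tank.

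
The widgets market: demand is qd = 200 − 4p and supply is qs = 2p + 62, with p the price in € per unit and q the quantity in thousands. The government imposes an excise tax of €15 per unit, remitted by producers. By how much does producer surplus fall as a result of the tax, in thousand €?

Before the tax: set 200 − 4p = 2p + 62 → p* = €23, q* = 108.
With the tax collected from producers, supply shifts: qs = 2(p − 15) + 62.
New equilibrium: consumers pay €28, producers receive €13, q = 88. (Wedge: pb − ps = 15.)
ΔPS is the trapezoid between Q = 88 and Q = 108 of height €10: ½ · (108 + 88) · 10 = €980.

Producer surplus falls by €980 thousand.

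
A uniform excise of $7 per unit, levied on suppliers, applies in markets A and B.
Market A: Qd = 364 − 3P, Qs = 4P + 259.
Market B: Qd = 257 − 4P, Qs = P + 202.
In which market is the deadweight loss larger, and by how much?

Market A, by $22.4.

Market A: pre-tax P* = $15, Q* = 319; post-tax Q = 307; deadweight loss = $42.
Market B: pre-tax P* = $11, Q* = 213; post-tax Q = 207.4; deadweight loss = $19.6.
Difference: $42 vs $19.6 → market A is larger by $22.4.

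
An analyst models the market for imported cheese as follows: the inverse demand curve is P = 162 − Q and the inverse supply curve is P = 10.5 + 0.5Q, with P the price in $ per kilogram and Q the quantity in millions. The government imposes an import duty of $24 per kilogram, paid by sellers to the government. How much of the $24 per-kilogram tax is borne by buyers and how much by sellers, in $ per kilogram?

Buyers bear $16 per kilogram; sellers bear $8 per kilogram.

Rewrite in direct form: Qd = 162 − P and Qs = 2P − 21.
Before the tax: set 162 − P = 2P − 21 → P* = $61, Q* = 101.
With the tax collected from sellers, supply shifts: Qs = 2(P − 24) − 21.
Solving gives Q = 85 with buyers paying $77 and sellers receiving $53 (the $24 wedge).
Burden on buyers: $16; on sellers: $8. (They sum to $24.)
The less price-elastic side of the market bears the larger share of a per-unit tax.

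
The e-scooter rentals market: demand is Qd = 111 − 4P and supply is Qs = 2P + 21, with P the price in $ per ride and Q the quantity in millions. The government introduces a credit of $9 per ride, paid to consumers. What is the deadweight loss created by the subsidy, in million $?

Deadweight loss = $54 million.

Before the subsidy: set 111 − 4P = 2P + 21 → P* = $15, Q* = 51.
With a per-unit subsidy paid to consumers, each effectively pays P − 9, so demand becomes Qd = 111 − 4(P − 9).
New equilibrium: consumers pay $12, suppliers receive $21, Q = 63. (Wedge: Pb − Ps = −9.)
Quantity rises by |ΔQ| = |51 − 63| = 12.
DWL = ½ · t · |ΔQ| = ½ · 9 · 12 = $54.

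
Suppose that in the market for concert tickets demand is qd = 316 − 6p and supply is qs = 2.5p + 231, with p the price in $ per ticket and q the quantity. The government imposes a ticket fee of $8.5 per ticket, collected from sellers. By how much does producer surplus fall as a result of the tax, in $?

Producer surplus falls by $1491.

Without the tax, 316 − 6p = 2.5p + 231 gives 8.5p = 85, so p* = $10 and q* = 256.
With the tax collected from sellers, supply shifts: qs = 2.5(p − 8.5) + 231.
Solving gives q = 241 with buyers paying $12.5 and sellers receiving $4 (the $8.5 wedge).
ΔPS is the trapezoid between Q = 241 and Q = 256 of height $6: ½ · (256 + 241) · 6 = $1491.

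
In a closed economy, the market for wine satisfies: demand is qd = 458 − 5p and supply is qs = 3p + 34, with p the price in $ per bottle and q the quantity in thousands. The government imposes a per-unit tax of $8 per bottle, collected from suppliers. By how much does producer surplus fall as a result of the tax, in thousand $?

Producer surplus falls by $927.5 thousand.

Before the tax: set 458 − 5p = 3p + 34 → p* = $53, q* = 193.
With the tax collected from suppliers, supply shifts: qs = 3(p − 8) + 34.
New equilibrium: buyers pay $56, suppliers receive $48, q = 178. (Wedge: pb − ps = 8.)
ΔPS is the trapezoid between Q = 178 and Q = 193 of height $5: ½ · (193 + 178) · 5 = $927.5.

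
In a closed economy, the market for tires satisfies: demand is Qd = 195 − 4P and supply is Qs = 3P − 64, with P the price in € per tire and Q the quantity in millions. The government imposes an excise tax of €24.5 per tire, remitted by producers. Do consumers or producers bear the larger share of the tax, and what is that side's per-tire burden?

Producers bear the larger share: €14 per tire.

Before the tax: set 195 − 4P = 3P − 64 → P* = €37, Q* = 47.
With the tax collected from producers, supply shifts: Qs = 3(P − 24.5) − 64.
New equilibrium: consumers pay €47.5, producers receive €23, Q = 5. (Wedge: Pb − Ps = 24.5.)
Per-tire burden: consumers €10.5, producers €14.
Producers take the larger share because supply is less price-elastic here (demand slope 4 vs supply slope 3).
The less price-elastic side of the market bears the larger share of a per-unit tax.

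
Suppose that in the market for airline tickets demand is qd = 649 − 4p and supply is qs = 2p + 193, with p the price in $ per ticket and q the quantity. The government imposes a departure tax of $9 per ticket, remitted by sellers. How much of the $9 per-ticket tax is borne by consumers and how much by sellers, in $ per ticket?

Without the tax, 649 − 4p = 2p + 193 gives 6p = 456, so p* = $76 and q* = 345.
With the tax collected from sellers, supply shifts: qs = 2(p − 9) + 193.
Solving gives q = 333 with consumers paying $79 and sellers receiving $70 (the $9 wedge).
Burden on consumers: $3; on sellers: $6. (They sum to $9.)

Consumers bear $3 per ticket; sellers bear $6 per ticket.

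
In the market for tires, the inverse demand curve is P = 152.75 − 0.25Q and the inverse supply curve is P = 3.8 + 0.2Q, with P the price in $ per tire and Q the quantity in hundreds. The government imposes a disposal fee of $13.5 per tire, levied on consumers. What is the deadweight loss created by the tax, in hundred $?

Deadweight loss = $202.5 hundred.

Inverting to Q(P) form: Qd = 611 − 4P; Qs = 5P − 19.
Without the tax, 611 − 4P = 5P − 19 gives 9P = 630, so P* = $70 and Q* = 331.
With the tax collected from consumers, demand (in seller-price terms) shifts: Qd = 611 − 4(P + 13.5).
Solving gives Q = 301 with consumers paying $77.5 and producers receiving $64 (the $13.5 wedge).
Quantity falls by |ΔQ| = |331 − 301| = 30.
DWL = ½ · t · |ΔQ| = ½ · 13.5 · 30 = $202.5.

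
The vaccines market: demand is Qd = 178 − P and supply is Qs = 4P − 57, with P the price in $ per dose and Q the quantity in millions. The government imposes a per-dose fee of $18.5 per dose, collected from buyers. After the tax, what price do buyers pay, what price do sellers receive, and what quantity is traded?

Buyers pay $61.8; sellers receive $43.3; quantity = 116.2.

Without the tax, 178 − P = 4P − 57 gives 5P = 235, so P* = $47 and Q* = 131.
With the tax collected from buyers, demand (in seller-price terms) shifts: Qd = 178 − (P + 18.5).
Solving gives Q = 116.2 with buyers paying $61.8 and sellers receiving $43.3 (the $18.5 wedge).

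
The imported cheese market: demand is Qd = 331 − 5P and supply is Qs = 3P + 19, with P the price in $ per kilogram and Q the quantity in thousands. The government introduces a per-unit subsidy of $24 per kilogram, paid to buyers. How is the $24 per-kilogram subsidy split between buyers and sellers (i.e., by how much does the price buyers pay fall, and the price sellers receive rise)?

Buyers gain $9 per kilogram; sellers gain $15 per kilogram.

Before the subsidy: set 331 − 5P = 3P + 19 → P* = $39, Q* = 136.
With a per-unit subsidy paid to buyers, each effectively pays P − 24, so demand becomes Qd = 331 − 5(P − 24).
Solving gives Q = 181 with buyers paying $30 and sellers receiving $54 (the $24 wedge).
Gain to buyers: $9; to sellers: $15. (They sum to $24.)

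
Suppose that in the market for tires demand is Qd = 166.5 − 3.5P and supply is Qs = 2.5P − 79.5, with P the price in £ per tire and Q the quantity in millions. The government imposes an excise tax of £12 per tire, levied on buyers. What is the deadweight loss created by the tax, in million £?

Before the tax: set 166.5 − 3.5P = 2.5P − 79.5 → P* = £41, Q* = 23.
With the tax collected from buyers, demand (in seller-price terms) shifts: Qd = 166.5 − 3.5(P + 12).
Solving gives Q = 5.5 with buyers paying £46 and producers receiving £34 (the £12 wedge).
Quantity falls by |ΔQ| = |23 − 5.5| = 17.5.
DWL = ½ · t · |ΔQ| = ½ · 12 · 17.5 = £105.

Deadweight loss = £105 million.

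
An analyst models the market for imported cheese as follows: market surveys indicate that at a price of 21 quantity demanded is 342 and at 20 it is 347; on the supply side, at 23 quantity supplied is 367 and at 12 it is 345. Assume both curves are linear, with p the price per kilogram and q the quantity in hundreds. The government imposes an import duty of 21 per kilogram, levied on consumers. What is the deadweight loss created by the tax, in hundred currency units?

Deadweight loss = 315 hundred.

Demand slope: (347 − 342)/(20 − 21) = -5, so qd = 447 − 5p.
Supply slope: (345 − 367)/(12 − 23) = 2, so qs = 2p + 321.
Before the tax: set 447 − 5p = 2p + 321 → p* = 18, q* = 357.
With the tax collected from consumers, demand (in seller-price terms) shifts: qd = 447 − 5(p + 21).
Solving gives q = 327 with consumers paying 24 and sellers receiving 3 (the 21 wedge).
Quantity falls by |ΔQ| = |357 − 327| = 30.
DWL = ½ · t · |ΔQ| = ½ · 21 · 30 = 315.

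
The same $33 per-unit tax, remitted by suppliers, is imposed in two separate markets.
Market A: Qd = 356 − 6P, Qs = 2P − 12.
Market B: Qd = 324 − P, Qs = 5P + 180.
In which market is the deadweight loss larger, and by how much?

Market A: pre-tax P* = $46, Q* = 80; post-tax Q = 30.5; deadweight loss = $816.75.
Market B: pre-tax P* = $24, Q* = 300; post-tax Q = 272.5; deadweight loss = $453.75.
Difference: $816.75 vs $453.75 → market A is larger by $363.

Market A, by $363.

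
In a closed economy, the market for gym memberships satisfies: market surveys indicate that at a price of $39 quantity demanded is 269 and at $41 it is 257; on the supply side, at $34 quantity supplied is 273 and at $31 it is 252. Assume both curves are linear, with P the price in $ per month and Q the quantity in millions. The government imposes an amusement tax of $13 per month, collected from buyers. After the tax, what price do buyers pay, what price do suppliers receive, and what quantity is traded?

Demand slope: (257 − 269)/(41 − 39) = -6, so Qd = 503 − 6P.
Supply slope: (252 − 273)/(31 − 34) = 7, so Qs = 7P + 35.
Before the tax: set 503 − 6P = 7P + 35 → P* = $36, Q* = 287.
With the tax collected from buyers, demand (in seller-price terms) shifts: Qd = 503 − 6(P + 13).
Solving gives Q = 245 with buyers paying $43 and suppliers receiving $30 (the $13 wedge).
The less price-elastic side of the market bears the larger share of a per-unit tax.

Buyers pay $43; suppliers receive $30; quantity = 245.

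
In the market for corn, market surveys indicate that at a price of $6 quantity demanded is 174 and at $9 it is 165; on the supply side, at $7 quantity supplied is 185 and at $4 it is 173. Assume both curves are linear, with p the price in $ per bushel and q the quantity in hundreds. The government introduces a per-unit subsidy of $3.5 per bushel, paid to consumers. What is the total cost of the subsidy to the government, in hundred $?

Government outlay = $640.5 hundred.

Demand slope: (165 − 174)/(9 − 6) = -3, so qd = 192 − 3p.
Supply slope: (173 − 185)/(4 − 7) = 4, so qs = 4p + 157.
Before the subsidy: set 192 − 3p = 4p + 157 → p* = $5, q* = 177.
With a per-unit subsidy paid to consumers, each effectively pays p − 3.5, so demand becomes qd = 192 − 3(p − 3.5).
Solving gives q = 183 with consumers paying $3 and sellers receiving $6.5 (the $3.5 wedge).
Outlay = t · Q = 3.5 · 183 = $640.5.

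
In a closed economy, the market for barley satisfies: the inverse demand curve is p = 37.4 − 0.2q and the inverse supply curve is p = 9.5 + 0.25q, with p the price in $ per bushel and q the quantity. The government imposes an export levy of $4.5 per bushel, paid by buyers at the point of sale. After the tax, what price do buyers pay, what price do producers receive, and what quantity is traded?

Inverting to q(p) form: qd = 187 − 5p; qs = 4p − 38.
Before the tax: set 187 − 5p = 4p − 38 → p* = $25, q* = 62.
With the tax collected from buyers, demand (in seller-price terms) shifts: qd = 187 − 5(p + 4.5).
Solving gives q = 52 with buyers paying $27 and producers receiving $22.5 (the $4.5 wedge).

Buyers pay $27; producers receive $22.5; quantity = 52.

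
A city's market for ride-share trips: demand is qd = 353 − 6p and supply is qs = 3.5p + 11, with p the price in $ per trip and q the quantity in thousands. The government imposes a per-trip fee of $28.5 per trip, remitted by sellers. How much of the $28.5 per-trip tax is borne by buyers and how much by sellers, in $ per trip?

Before the tax: set 353 − 6p = 3.5p + 11 → p* = $36, q* = 137.
With the tax collected from sellers, supply shifts: qs = 3.5(p − 28.5) + 11.
Solving gives q = 74 with buyers paying $46.5 and sellers receiving $18 (the $28.5 wedge).
Burden on buyers: $10.5; on sellers: $18. (They sum to $28.5.)
The less price-elastic side of the market bears the larger share of a per-unit tax.

Buyers bear $10.5 per trip; sellers bear $18 per trip.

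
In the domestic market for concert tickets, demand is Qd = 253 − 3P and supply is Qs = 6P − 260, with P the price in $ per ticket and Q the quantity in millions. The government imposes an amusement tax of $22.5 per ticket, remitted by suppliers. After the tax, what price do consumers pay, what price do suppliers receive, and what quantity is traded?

Consumers pay $72; suppliers receive $49.5; quantity = 37.

Before the tax: set 253 − 3P = 6P − 260 → P* = $57, Q* = 82.
With the tax collected from suppliers, supply shifts: Qs = 6(P − 22.5) − 260.
Solving gives Q = 37 with consumers paying $72 and suppliers receiving $49.5 (the $22.5 wedge).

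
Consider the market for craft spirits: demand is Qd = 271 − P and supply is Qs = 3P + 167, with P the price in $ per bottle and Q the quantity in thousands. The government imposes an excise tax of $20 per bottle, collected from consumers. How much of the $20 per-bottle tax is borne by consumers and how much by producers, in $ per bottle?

Before the tax: set 271 − P = 3P + 167 → P* = $26, Q* = 245.
With the tax collected from consumers, demand (in seller-price terms) shifts: Qd = 271 − (P + 20).
Solving gives Q = 230 with consumers paying $41 and producers receiving $21 (the $20 wedge).
Burden on consumers: $15; on producers: $5. (They sum to $20.)
The less price-elastic side of the market bears the larger share of a per-unit tax.

Consumers bear $15 per bottle; producers bear $5 per bottle.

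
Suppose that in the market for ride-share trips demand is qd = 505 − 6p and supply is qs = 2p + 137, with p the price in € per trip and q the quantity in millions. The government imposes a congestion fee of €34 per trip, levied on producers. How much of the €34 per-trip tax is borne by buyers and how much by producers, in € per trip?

Before the tax: set 505 − 6p = 2p + 137 → p* = €46, q* = 229.
With the tax collected from producers, supply shifts: qs = 2(p − 34) + 137.
Solving gives q = 178 with buyers paying €54.5 and producers receiving €20.5 (the €34 wedge).
Burden on buyers: €8.5; on producers: €25.5. (They sum to €34.)

Buyers bear €8.5 per trip; producers bear €25.5 per trip.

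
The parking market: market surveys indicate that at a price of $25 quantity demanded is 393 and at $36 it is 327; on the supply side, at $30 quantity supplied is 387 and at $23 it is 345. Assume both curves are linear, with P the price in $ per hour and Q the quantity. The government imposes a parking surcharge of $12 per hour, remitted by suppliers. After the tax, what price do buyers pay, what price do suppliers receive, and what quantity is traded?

Buyers pay $34; suppliers receive $22; quantity = 339.

Demand slope: (327 − 393)/(36 − 25) = -6, so Qd = 543 − 6P.
Supply slope: (345 − 387)/(23 − 30) = 6, so Qs = 6P + 207.
Without the tax, 543 − 6P = 6P + 207 gives 12P = 336, so P* = $28 and Q* = 375.
With the tax collected from suppliers, supply shifts: Qs = 6(P − 12) + 207.
Solving gives Q = 339 with buyers paying $34 and suppliers receiving $22 (the $12 wedge).
The less price-elastic side of the market bears the larger share of a per-unit tax.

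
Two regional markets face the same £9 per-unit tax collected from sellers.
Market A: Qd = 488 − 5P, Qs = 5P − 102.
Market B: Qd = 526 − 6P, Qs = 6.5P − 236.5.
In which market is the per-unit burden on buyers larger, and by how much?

Market A: pre-tax P* = £59, Q* = 193; post-tax Q = 170.5; per-unit burden on buyers = £4.5.
Market B: pre-tax P* = £61, Q* = 160; post-tax Q = 131.92; per-unit burden on buyers = £4.68.
Difference: £4.5 vs £4.68 → market B is larger by £0.18.

Market B, by £0.18.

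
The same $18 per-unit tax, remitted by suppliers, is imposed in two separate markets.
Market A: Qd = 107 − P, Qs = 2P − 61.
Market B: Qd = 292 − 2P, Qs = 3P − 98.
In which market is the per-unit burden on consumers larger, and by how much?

Market A, by $1.2.

Market A: pre-tax P* = $56, Q* = 51; post-tax Q = 39; per-unit burden on consumers = $12.
Market B: pre-tax P* = $78, Q* = 136; post-tax Q = 114.4; per-unit burden on consumers = $10.8.
Difference: $12 vs $10.8 → market A is larger by $1.2.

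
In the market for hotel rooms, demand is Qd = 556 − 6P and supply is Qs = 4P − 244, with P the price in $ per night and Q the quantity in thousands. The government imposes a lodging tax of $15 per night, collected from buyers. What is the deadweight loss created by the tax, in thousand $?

Without the tax, 556 − 6P = 4P − 244 gives 10P = 800, so P* = $80 and Q* = 76.
With the tax collected from buyers, demand (in seller-price terms) shifts: Qd = 556 − 6(P + 15).
New equilibrium: buyers pay $86, producers receive $71, Q = 40. (Wedge: Pb − Ps = 15.)
Quantity falls by |ΔQ| = |76 − 40| = 36.
DWL = ½ · t · |ΔQ| = ½ · 15 · 36 = $270.

Deadweight loss = $270 thousand.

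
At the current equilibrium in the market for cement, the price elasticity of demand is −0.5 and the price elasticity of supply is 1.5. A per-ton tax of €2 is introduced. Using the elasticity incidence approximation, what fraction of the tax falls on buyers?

Buyers' share ≈ 0.75.

Incidence ratio: buyers' share ≈ εs / (εs + |εd|) = 1.5 / (1.5 + 0.5) = 0.75.
Supply is the more elastic side, so buyers bear the larger share.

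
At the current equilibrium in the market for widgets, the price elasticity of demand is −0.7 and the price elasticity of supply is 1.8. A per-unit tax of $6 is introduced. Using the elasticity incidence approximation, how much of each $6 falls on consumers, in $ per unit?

Consumers bear ≈ $4.32 per unit.

Incidence ratio: consumers' share ≈ εs / (εs + |εd|) = 1.8 / (1.8 + 0.7) = 0.72.
So consumers bear ≈ 0.72 × $6 = $4.32; suppliers bear $1.68.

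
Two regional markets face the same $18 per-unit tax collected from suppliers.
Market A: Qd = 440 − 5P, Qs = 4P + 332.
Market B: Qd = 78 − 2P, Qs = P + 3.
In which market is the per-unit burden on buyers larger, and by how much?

Market A: pre-tax P* = $12, Q* = 380; post-tax Q = 340; per-unit burden on buyers = $8.
Market B: pre-tax P* = $25, Q* = 28; post-tax Q = 16; per-unit burden on buyers = $6.
Difference: $8 vs $6 → market A is larger by $2.

Market A, by $2.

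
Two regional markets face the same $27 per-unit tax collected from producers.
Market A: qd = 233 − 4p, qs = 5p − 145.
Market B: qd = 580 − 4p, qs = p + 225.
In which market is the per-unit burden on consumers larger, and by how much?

Market A, by $9.6.

Market A: pre-tax p* = $42, q* = 65; post-tax q = 5; per-unit burden on consumers = $15.
Market B: pre-tax p* = $71, q* = 296; post-tax q = 274.4; per-unit burden on consumers = $5.4.
Difference: $15 vs $5.4 → market A is larger by $9.6.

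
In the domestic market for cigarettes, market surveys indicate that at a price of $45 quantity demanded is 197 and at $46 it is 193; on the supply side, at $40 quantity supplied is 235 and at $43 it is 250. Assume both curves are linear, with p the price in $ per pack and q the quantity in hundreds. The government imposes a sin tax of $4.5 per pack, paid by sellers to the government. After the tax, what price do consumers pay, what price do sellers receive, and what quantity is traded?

Demand slope: (193 − 197)/(46 − 45) = -4, so qd = 377 − 4p.
Supply slope: (250 − 235)/(43 − 40) = 5, so qs = 5p + 35.
Without the tax, 377 − 4p = 5p + 35 gives 9p = 342, so p* = $38 and q* = 225.
With the tax collected from sellers, supply shifts: qs = 5(p − 4.5) + 35.
New equilibrium: consumers pay $40.5, sellers receive $36, q = 215. (Wedge: pb − ps = 4.5.)
The less price-elastic side of the market bears the larger share of a per-unit tax.

Consumers pay $40.5; sellers receive $36; quantity = 215.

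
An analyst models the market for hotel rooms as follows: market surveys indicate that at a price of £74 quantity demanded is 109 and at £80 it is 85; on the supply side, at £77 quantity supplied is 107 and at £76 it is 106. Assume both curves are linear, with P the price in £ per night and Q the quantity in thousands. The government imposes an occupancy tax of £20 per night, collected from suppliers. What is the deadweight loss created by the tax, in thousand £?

Demand slope: (85 − 109)/(80 − 74) = -4, so Qd = 405 − 4P.
Supply slope: (106 − 107)/(76 − 77) = 1, so Qs = P + 30.
Without the tax, 405 − 4P = P + 30 gives 5P = 375, so P* = £75 and Q* = 105.
With the tax collected from suppliers, supply shifts: Qs = (P − 20) + 30.
Solving gives Q = 89 with buyers paying £79 and suppliers receiving £59 (the £20 wedge).
Quantity falls by |ΔQ| = |105 − 89| = 16.
DWL = ½ · t · |ΔQ| = ½ · 20 · 16 = £160.

Deadweight loss = £160 thousand.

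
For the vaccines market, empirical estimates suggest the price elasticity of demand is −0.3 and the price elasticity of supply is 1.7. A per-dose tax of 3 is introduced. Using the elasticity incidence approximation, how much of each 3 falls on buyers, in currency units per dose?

Incidence ratio: buyers' share ≈ εs / (εs + |εd|) = 1.7 / (1.7 + 0.3) = 0.85.
So buyers bear ≈ 0.85 × 3 = 2.55; sellers bear 0.45.

Buyers bear ≈ 2.55 per dose.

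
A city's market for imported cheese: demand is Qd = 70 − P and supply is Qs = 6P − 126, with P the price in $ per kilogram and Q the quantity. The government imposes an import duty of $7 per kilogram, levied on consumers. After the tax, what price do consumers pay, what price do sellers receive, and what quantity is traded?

Before the tax: set 70 − P = 6P − 126 → P* = $28, Q* = 42.
With the tax collected from consumers, demand (in seller-price terms) shifts: Qd = 70 − (P + 7).
Solving gives Q = 36 with consumers paying $34 and sellers receiving $27 (the $7 wedge).

Consumers pay $34; sellers receive $27; quantity = 36.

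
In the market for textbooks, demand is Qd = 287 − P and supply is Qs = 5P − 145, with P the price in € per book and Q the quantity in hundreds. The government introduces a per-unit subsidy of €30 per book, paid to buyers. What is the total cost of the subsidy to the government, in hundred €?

Without the subsidy, 287 − P = 5P − 145 gives 6P = 432, so P* = €72 and Q* = 215.
With a per-unit subsidy paid to buyers, each effectively pays P − 30, so demand becomes Qd = 287 − (P − 30).
Solving gives Q = 240 with buyers paying €47 and producers receiving €77 (the €30 wedge).
Outlay = t · Q = 30 · 240 = €7200.

Government outlay = €7200 hundred.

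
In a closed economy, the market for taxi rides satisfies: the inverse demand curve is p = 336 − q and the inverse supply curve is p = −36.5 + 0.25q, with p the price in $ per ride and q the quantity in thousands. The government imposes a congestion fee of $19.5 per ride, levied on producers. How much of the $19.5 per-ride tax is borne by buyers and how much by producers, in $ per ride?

Rewrite in direct form: qd = 336 − p and qs = 4p + 146.
Before the tax: set 336 − p = 4p + 146 → p* = $38, q* = 298.
With the tax collected from producers, supply shifts: qs = 4(p − 19.5) + 146.
Solving gives q = 282.4 with buyers paying $53.6 and producers receiving $34.1 (the $19.5 wedge).
Burden on buyers: $15.6; on producers: $3.9. (They sum to $19.5.)
The less price-elastic side of the market bears the larger share of a per-unit tax.

Buyers bear $15.6 per ride; producers bear $3.9 per ride.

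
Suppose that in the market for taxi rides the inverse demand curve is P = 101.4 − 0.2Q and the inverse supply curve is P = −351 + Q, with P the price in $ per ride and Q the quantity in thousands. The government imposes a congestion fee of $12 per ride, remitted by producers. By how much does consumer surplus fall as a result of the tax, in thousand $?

Inverting to Q(P) form: Qd = 507 − 5P; Qs = P + 351.
Before the tax: set 507 − 5P = P + 351 → P* = $26, Q* = 377.
With the tax collected from producers, supply shifts: Qs = (P − 12) + 351.
Solving gives Q = 367 with buyers paying $28 and producers receiving $16 (the $12 wedge).
ΔCS is the trapezoid between Q = 367 and Q = 377 of height $2: ½ · (377 + 367) · 2 = $744.

Consumer surplus falls by $744 thousand.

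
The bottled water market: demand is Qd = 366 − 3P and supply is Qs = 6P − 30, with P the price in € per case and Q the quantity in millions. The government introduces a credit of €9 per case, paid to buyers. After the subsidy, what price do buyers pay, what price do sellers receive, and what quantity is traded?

Buyers pay €38; sellers receive €47; quantity = 252.

Before the subsidy: set 366 − 3P = 6P − 30 → P* = €44, Q* = 234.
With a per-unit subsidy paid to buyers, each effectively pays P − 9, so demand becomes Qd = 366 − 3(P − 9).
Solving gives Q = 252 with buyers paying €38 and sellers receiving €47 (the €9 wedge).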